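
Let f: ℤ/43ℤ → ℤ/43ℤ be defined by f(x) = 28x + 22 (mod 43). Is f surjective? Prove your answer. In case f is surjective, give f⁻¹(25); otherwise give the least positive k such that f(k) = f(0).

Since gcd(28, 43) = 1, 28 is invertible modulo 43. Euclid's algorithm: 43 = 1·28 + 15, 28 = 1·15 + 13, 15 = 1·13 + 2, 13 = 6·2 + 1; back-substituting gives 1 = 20·28 − 13·43, so 28⁻¹ ≡ 20 (mod 43).
Then y ↦ 20(y − 22) is a two-sided inverse to f, so every y ∈ ℤ/43ℤ has a preimage.
So f is surjective.
Since f is surjective, we compute f⁻¹(25): solve 28x + 22 ≡ 25 (mod 43), i.e. 28x ≡ 3 (mod 43).
Multiplying by 28⁻¹ = 20 gives x ≡ 20·3 = 60 = 1·43 + 17 ≡ 17 (mod 43).
Check: f(17) = 28·17 + 22 = 498 = 11·43 + 25 ≡ 25 (mod 43).

17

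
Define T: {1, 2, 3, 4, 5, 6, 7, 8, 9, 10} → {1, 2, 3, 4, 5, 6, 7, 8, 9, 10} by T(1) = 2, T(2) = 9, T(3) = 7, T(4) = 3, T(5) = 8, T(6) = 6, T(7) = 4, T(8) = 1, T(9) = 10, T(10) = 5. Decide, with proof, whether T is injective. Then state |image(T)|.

The values T(1), …, T(10) are 2, 9, 7, 3, 8, 6, 4, 1, 10, 5 — all distinct.
So T(a) = T(b) only when a = b, and T is injective.
The image of T is {1, 2, 3, 4, 5, 6, 7, 8, 9, 10}, which has 10 elements.

10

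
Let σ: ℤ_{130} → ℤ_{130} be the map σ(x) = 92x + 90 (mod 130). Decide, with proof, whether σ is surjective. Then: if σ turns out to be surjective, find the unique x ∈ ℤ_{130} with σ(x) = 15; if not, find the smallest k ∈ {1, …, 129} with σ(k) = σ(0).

Since gcd(92, 130) = 2, we have 92x ≡ 0 (mod 2) for all x, so σ(x) ≡ 0 (mod 2).
But 1 ≢ 0 (mod 2), so 1 ∈ ℤ_{130} has no preimage. Thus σ is not surjective.
Since σ is not surjective, we find the least positive k with σ(k) = σ(0): this means 92k ≡ 0 (mod 130), i.e. 130 ∣ 92k. Since gcd(92, 130) = 2, dividing through by 2 this holds exactly when 65 ∣ 46k, and as gcd(46, 65) = 1, exactly when 65 ∣ k.
The smallest positive such k is 65.

65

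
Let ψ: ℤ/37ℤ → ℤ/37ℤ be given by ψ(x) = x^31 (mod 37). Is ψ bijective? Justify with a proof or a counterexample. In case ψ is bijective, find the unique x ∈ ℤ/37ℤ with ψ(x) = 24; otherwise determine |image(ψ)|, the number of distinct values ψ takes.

Since 37 is prime, the nonzero elements of ℤ/37ℤ form a cyclic group of order 36.
As gcd(31, 36) = 1, raising to the 31st power is a bijection on this group: if x_1^31 ≡ x_2^31 then (x_1x_2^{−1})^31 = 1, and the only element of order dividing gcd(31, 36) = 1 is 1, so x_1 = x_2.
With ψ(0) = 0 this makes ψ injective on all of ℤ/37ℤ, hence bijective (finite equal-size domain and codomain). In particular ψ is bijective.
Since ψ is bijective, we find the preimage of 24. The inverse of x ↦ x^31 on (ℤ/37ℤ)^× is x ↦ x^7, because 31·7 = 217 = 6·36 + 1 ≡ 1 (mod 36) and x^{36} = 1 for x ≠ 0 (Fermat). So ψ⁻¹(24) = 24^7 mod 37.
Repeated squaring mod 37: 24^1 ≡ 24, 24^2 ≡ 24² = 576 ≡ 21, 24^4 ≡ 21² = 441 ≡ 34. Since 7 = 4 + 2 + 1, 24^7 ≡ 34·21·24: 34·21 = 714 ≡ 11, then 11·24 = 264 ≡ 5. So 24^7 ≡ 5 (mod 37).
Hence ψ⁻¹(24) = 5.

5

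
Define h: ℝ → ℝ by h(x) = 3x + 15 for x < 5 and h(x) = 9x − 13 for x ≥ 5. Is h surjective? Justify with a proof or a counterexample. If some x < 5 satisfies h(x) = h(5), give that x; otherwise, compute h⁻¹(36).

Both pieces are strictly increasing (slopes 3 and 9), so each is injective on its own interval.
The left piece maps (−∞, 5) onto (−∞, 30); the right piece maps [5, ∞) onto [32, ∞).
The union (−∞, 30) ∪ [32, ∞) omits the interval between 30 and 32; in particular 30 has no preimage. So h is not surjective.
Because the two images are disjoint, no x < 5 has h(x) = h(5), so we compute h⁻¹(36): 36 lies in [32, ∞), so solve 9x − 13 = 36: x = (36 + 13)/9 = 49/9.

49/9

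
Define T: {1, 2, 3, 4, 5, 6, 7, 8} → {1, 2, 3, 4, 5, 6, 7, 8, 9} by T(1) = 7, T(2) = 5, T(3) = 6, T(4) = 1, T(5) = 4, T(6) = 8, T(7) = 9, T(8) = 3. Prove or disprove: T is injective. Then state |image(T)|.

8

The values T(1), …, T(8) are 7, 5, 6, 1, 4, 8, 9, 3 — all distinct.
So T(u) = T(v) only when u = v, and T is injective.
The image of T is {1, 3, 4, 5, 6, 7, 8, 9}, which has 8 elements.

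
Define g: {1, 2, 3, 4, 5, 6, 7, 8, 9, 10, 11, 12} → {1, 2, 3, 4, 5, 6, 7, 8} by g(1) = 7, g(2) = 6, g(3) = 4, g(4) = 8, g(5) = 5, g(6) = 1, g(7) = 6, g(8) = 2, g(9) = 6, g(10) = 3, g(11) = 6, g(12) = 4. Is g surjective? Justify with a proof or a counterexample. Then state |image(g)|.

8

Every element of the codomain has a preimage: 1 = g(6), 2 = g(8), 3 = g(10), 4 = g(3), 5 = g(5), 6 = g(2), 7 = g(1), 8 = g(4).
Hence g is surjective.
The image of g is {1, 2, 3, 4, 5, 6, 7, 8}, which has 8 elements.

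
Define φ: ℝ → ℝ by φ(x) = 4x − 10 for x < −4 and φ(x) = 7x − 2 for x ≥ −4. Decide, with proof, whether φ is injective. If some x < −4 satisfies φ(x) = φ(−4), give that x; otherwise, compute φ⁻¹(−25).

-5

Both pieces are strictly increasing (slopes 4 and 7), so each is injective on its own interval.
The left piece maps (−∞, −4) onto (−∞, −26); the right piece maps [−4, ∞) onto [−30, ∞).
These images overlap. In particular φ(−4) = −30 (right piece), and solving 4x − 10 = −30 on the left piece gives x = −5 < −4.
So φ(−5) = φ(−4) with −5 ≠ −4, and φ is not injective. This x = −5 is the requested value below −4.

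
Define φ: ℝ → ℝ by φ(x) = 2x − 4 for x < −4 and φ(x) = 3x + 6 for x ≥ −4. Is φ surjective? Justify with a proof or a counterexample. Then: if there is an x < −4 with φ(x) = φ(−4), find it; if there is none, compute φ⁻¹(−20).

Both pieces are strictly increasing (slopes 2 and 3), so each is injective on its own interval.
The left piece maps (−∞, −4) onto (−∞, −12); the right piece maps [−4, ∞) onto [−6, ∞).
The union (−∞, −12) ∪ [−6, ∞) omits the interval between −12 and −6; in particular −12 has no preimage. So φ is not surjective.
Because the two images are disjoint, no x < −4 has φ(x) = φ(−4), so we compute φ⁻¹(−20): −20 lies in (−∞, −12), so solve 2x − 4 = −20: x = (−20 + 4)/2 = −8.

-8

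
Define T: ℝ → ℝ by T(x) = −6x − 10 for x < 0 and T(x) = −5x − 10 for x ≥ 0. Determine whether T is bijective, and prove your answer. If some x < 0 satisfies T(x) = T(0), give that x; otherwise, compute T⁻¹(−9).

Both pieces are strictly decreasing (slopes −6 and −5), so each is injective on its own interval.
The left piece maps (−∞, 0) onto (−10, ∞); the right piece maps [0, ∞) onto (−∞, −10].
Since −10 = −10, the images partition ℝ: T is injective and surjective, hence bijective.
Because the two images are disjoint, no x < 0 has T(x) = T(0), so we compute T⁻¹(−9): −9 lies in (−10, ∞), so solve −6x − 10 = −9: x = (−9 + 10)/(−6) = −1/6.

-1/6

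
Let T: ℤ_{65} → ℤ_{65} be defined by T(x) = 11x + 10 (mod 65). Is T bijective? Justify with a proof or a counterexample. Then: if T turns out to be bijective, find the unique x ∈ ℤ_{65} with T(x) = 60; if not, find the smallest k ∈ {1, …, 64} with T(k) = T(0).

40

Recall: T is injective when T(x_1) = T(x_2) forces x_1 = x_2.
Suppose T(x_1) = T(x_2) in ℤ_{65}. Then 11x_1 + 10 ≡ 11x_2 + 10 (mod 65), hence 11(x_1 − x_2) ≡ 0 (mod 65).
Since gcd(11, 65) = 1, 11 is invertible modulo 65, hence x_1 − x_2 ≡ 0 (mod 65), i.e. x_1 = x_2.
We now compute 11⁻¹ mod 65 explicitly. Euclid's algorithm: 65 = 5·11 + 10, 11 = 1·10 + 1; back-substituting gives 1 = 6·11 − 1·65, so 11⁻¹ ≡ 6 (mod 65).
Then y ↦ 6(y − 10) is a two-sided inverse to T, so every y ∈ ℤ_{65} has a preimage.
Hence T is bijective.
Since T is bijective, we find T⁻¹(60): we need 11x ≡ 60 − 10 ≡ 50 (mod 65). Using 11⁻¹ = 6: x ≡ 6·50 = 300 = 4·65 + 40, so x = 40.
Check: T(40) = 11·40 + 10 = 450 = 6·65 + 60 ≡ 60 (mod 65).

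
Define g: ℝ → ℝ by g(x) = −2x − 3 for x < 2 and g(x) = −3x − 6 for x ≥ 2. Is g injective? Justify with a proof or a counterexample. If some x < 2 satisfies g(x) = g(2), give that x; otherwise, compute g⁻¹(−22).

16/3

Both pieces are strictly decreasing (slopes −2 and −3), so each is injective on its own interval.
The left piece maps (−∞, 2) onto (−7, ∞); the right piece maps [2, ∞) onto (−∞, −12].
These images are disjoint, so no value is attained by both pieces. Hence g is injective.
Because the two images are disjoint, no x < 2 has g(x) = g(2), so we compute g⁻¹(−22): −22 lies in (−∞, −12], so solve −3x − 6 = −22: x = (−22 + 6)/(−3) = 16/3.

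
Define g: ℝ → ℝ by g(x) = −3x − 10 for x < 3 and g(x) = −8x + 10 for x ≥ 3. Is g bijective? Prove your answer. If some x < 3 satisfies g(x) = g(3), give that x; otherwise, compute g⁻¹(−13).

Both pieces are strictly decreasing (slopes −3 and −8), so each is injective on its own interval.
The left piece maps (−∞, 3) onto (−19, ∞); the right piece maps [3, ∞) onto (−∞, −14].
These images overlap. In particular g(3) = −14 (right piece), and solving −3x − 10 = −14 on the left piece gives x = 4/3 < 3.
So g(4/3) = g(3) with 4/3 ≠ 3, and g is not injective, hence not bijective. This x = 4/3 is the requested value below 3.

4/3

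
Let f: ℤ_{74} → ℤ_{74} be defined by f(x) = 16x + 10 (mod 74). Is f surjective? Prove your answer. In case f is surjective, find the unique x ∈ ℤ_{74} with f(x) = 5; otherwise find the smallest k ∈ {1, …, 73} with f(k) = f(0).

Since gcd(16, 74) = 2, we have 16x ≡ 0 (mod 2) for all x, so f(x) ≡ 0 (mod 2).
But 1 ≢ 0 (mod 2), so 1 ∈ ℤ_{74} has no preimage. Hence f is not surjective.
Since f is not surjective, we find the least positive k with f(k) = f(0): this means 16k ≡ 0 (mod 74), i.e. 74 ∣ 16k. Since gcd(16, 74) = 2, dividing through by 2 this holds exactly when 37 ∣ 8k, and as gcd(8, 37) = 1, exactly when 37 ∣ k.
The smallest positive such k is 37.

37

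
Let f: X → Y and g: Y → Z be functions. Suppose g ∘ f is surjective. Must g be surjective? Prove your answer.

surjective

Let c ∈ Z. Since g ∘ f is surjective, some a ∈ X has g(f(a)) = c. Then b = f(a) ∈ Y satisfies g(b) = c. So g is surjective.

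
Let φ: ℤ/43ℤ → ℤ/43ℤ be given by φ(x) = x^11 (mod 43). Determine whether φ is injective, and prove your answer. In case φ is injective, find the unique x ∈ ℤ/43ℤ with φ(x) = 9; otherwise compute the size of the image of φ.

Since 43 is prime, the nonzero elements of ℤ/43ℤ form a cyclic group of order 42.
As gcd(11, 42) = 1, raising to the 11th power is a bijection on this group: if a^11 ≡ b^11 then (ab^{−1})^11 = 1, and the only element of order dividing gcd(11, 42) = 1 is 1, so a = b.
With φ(0) = 0 this makes φ injective on all of ℤ/43ℤ, hence bijective (finite equal-size domain and codomain). In particular φ is injective.
Since φ is injective, we find the preimage of 9. The inverse of x ↦ x^11 on (ℤ/43ℤ)^× is x ↦ x^23, because 11·23 = 253 = 6·42 + 1 ≡ 1 (mod 42) and x^{42} = 1 for x ≠ 0 (Fermat). So φ⁻¹(9) = 9^23 mod 43.
Repeated squaring mod 43: 9^1 ≡ 9, 9^2 ≡ 9² = 81 ≡ 38, 9^4 ≡ 38² = 1444 ≡ 25, 9^8 ≡ 25² = 625 ≡ 23, 9^16 ≡ 23² = 529 ≡ 13. Since 23 = 16 + 4 + 2 + 1, 9^23 ≡ 13·25·38·9: 13·25 = 325 ≡ 24, then 24·38 = 912 ≡ 9, then 9·9 = 81 ≡ 38. So 9^23 ≡ 38 (mod 43).
Hence φ⁻¹(9) = 38.

38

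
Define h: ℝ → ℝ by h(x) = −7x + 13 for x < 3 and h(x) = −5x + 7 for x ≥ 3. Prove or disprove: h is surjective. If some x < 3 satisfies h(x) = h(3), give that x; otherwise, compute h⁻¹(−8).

3

Both pieces are strictly decreasing (slopes −7 and −5), so each is injective on its own interval.
The left piece maps (−∞, 3) onto (−8, ∞); the right piece maps [3, ∞) onto (−∞, −8].
These images together cover ℝ, so h is surjective.
Because the two images are disjoint, no x < 3 has h(x) = h(3), so we compute h⁻¹(−8): −8 lies in (−∞, −8], so solve −5x + 7 = −8: x = (−8 − 7)/(−5) = 3.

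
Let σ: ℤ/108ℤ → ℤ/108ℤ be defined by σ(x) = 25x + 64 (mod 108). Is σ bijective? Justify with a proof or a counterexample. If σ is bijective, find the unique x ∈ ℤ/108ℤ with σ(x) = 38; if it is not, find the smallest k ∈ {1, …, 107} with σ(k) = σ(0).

94

If σ(x_1) = σ(x_2), then 25x_1 ≡ 25x_2 (mod 108). Because gcd(25, 108) = 1, we may cancel 25 to get x_1 ≡ x_2 (mod 108).
We now compute 25⁻¹ mod 108 explicitly. Euclid's algorithm: 108 = 4·25 + 8, 25 = 3·8 + 1; back-substituting gives 1 = 13·25 − 3·108, so 25⁻¹ ≡ 13 (mod 108).
For any y ∈ ℤ/108ℤ, x = 13(y − 64) mod 108 satisfies σ(x) = 25·13(y − 64) + 64 ≡ y (since 25·13 ≡ 1 mod 108). So every y has a preimage.
Thus σ is bijective.
Since σ is bijective, we find σ⁻¹(38): we need 25x ≡ 38 − 64 ≡ 82 (mod 108). Using 25⁻¹ = 13: x ≡ 13·82 = 1066 = 9·108 + 94, so x = 94.
Check: σ(94) = 25·94 + 64 = 2414 = 22·108 + 38 ≡ 38 (mod 108).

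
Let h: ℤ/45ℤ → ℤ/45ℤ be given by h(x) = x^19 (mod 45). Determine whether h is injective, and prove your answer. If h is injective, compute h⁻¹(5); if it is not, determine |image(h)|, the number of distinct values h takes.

35

h(0) = 0^19 = 0.
h(15): Repeated squaring mod 45: 15^1 ≡ 15, 15^2 ≡ 15² = 225 ≡ 0, 15^4 ≡ 0² = 0, 15^8 ≡ 0² = 0, 15^16 ≡ 0² = 0. Since 19 = 16 + 2 + 1, 15^19 ≡ 0·0·15: 0·0 = 0, then 0·15 = 0. So 15^19 ≡ 0 (mod 45).
So h(0) = h(15) = 0 while 0 ≠ 15, therefore h is not injective.
Since h is not injective, we determine |image(h)|. Computing x^19 mod 45 for each x (by repeated squaring, reducing mod 45 at every step), the values h(0), h(1), …, h(44) are: 0, 1, 38, 27, 4, 5, 36, 43, 17, 9, 10, 11, 18, 22, 14, 0, 16, 8, 27, 19, 20, 36, 13, 32, 9, 25, 26, 18, 37, 29, 0, 31, 23, 27, 34, 35, 36, 28, 2, 9, 40, 41, 18, 7, 44.
The distinct values are {0, 1, 2, 4, 5, 7, 8, 9, 10, 11, 13, 14, 16, 17, 18, 19, 20, 22, 23, 25, 26, 27, 28, 29, 31, 32, 34, 35, 36, 37, 38, 40, 41, 43, 44}; there are 35 of them.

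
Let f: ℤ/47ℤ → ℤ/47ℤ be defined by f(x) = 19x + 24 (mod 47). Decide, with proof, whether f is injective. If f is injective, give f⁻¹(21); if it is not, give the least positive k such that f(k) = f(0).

By definition, injectivity means: for all u, v in the domain, f(u) = f(v) implies u = v.
If f(u) = f(v), then 19u ≡ 19v (mod 47). Because gcd(19, 47) = 1, we may cancel 19 to get u ≡ v (mod 47).
Hence f is injective.
We now compute 19⁻¹ mod 47 explicitly. Euclid's algorithm: 47 = 2·19 + 9, 19 = 2·9 + 1; back-substituting gives 1 = 5·19 − 2·47, so 19⁻¹ ≡ 5 (mod 47).
Since f is injective, we find f⁻¹(21): we need 19x ≡ 21 − 24 ≡ 44 (mod 47). Using 19⁻¹ = 5: x ≡ 5·44 = 220 = 4·47 + 32, so x = 32.
Check: f(32) = 19·32 + 24 = 632 = 13·47 + 21 ≡ 21 (mod 47).

32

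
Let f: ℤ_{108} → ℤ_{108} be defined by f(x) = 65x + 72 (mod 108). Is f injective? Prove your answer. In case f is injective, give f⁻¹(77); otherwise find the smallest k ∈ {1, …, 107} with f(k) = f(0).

If f(a) = f(b), then 65a ≡ 65b (mod 108). Because gcd(65, 108) = 1, we may cancel 65 to get a ≡ b (mod 108).
Therefore f is injective.
We now compute 65⁻¹ mod 108 explicitly. Euclid's algorithm: 108 = 1·65 + 43, 65 = 1·43 + 22, 43 = 1·22 + 21, 22 = 1·21 + 1; back-substituting gives 1 = 5·65 − 3·108, so 65⁻¹ ≡ 5 (mod 108).
Since f is injective, we find f⁻¹(77): we need 65x ≡ 77 − 72 ≡ 5 (mod 108). Using 65⁻¹ = 5: x ≡ 5·5 = 25, so x = 25.
Check: f(25) = 65·25 + 72 = 1697 = 15·108 + 77 ≡ 77 (mod 108).

25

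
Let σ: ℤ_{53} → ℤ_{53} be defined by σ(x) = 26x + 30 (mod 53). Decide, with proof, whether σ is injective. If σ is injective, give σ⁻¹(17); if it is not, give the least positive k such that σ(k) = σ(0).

Suppose σ(s) = σ(t) in ℤ_{53}. Then 26s + 30 ≡ 26t + 30 (mod 53), thus 26(s − t) ≡ 0 (mod 53).
Since gcd(26, 53) = 1, 26 is invertible modulo 53, therefore s − t ≡ 0 (mod 53), i.e. s = t.
Thus σ is injective.
We now compute 26⁻¹ mod 53 explicitly. Euclid's algorithm: 53 = 2·26 + 1; back-substituting gives 1 = 51·26 − 25·53, so 26⁻¹ ≡ 51 (mod 53).
Since σ is injective, we compute σ⁻¹(17): solve 26x + 30 ≡ 17 (mod 53), i.e. 26x ≡ 40 (mod 53).
Multiplying by 26⁻¹ = 51 gives x ≡ 51·40 = 2040 = 38·53 + 26 ≡ 26 (mod 53).
Check: σ(26) = 26·26 + 30 = 706 = 13·53 + 17 ≡ 17 (mod 53).

26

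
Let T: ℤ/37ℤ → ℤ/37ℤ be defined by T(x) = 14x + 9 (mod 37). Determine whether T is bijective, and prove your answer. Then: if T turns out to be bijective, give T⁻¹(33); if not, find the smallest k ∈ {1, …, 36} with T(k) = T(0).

Suppose T(a) = T(b) in ℤ/37ℤ. Then 14a + 9 ≡ 14b + 9 (mod 37), so 14(a − b) ≡ 0 (mod 37).
Since gcd(14, 37) = 1, 14 is invertible modulo 37, hence a − b ≡ 0 (mod 37), i.e. a = b.
We now compute 14⁻¹ mod 37 explicitly. Euclid's algorithm: 37 = 2·14 + 9, 14 = 1·9 + 5, 9 = 1·5 + 4, 5 = 1·4 + 1; back-substituting gives 1 = 8·14 − 3·37, so 14⁻¹ ≡ 8 (mod 37).
For any y ∈ ℤ/37ℤ, x = 8(y − 9) mod 37 satisfies T(x) = 14·8(y − 9) + 9 ≡ y (since 14·8 ≡ 1 mod 37). So every y has a preimage.
Hence T is bijective.
Since T is bijective, we compute T⁻¹(33): solve 14x + 9 ≡ 33 (mod 37), i.e. 14x ≡ 24 (mod 37).
Multiplying by 14⁻¹ = 8 gives x ≡ 8·24 = 192 = 5·37 + 7 ≡ 7 (mod 37).
Check: T(7) = 14·7 + 9 = 107 = 2·37 + 33 ≡ 33 (mod 37).

7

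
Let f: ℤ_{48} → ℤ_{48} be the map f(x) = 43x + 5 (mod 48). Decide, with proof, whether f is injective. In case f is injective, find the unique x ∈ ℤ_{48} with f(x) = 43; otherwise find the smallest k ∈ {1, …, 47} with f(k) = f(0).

2

If f(s) = f(t), then 43s ≡ 43t (mod 48). Because gcd(43, 48) = 1, we may cancel 43 to get s ≡ t (mod 48).
Thus f is injective.
We now compute 43⁻¹ mod 48 explicitly. Euclid's algorithm: 48 = 1·43 + 5, 43 = 8·5 + 3, 5 = 1·3 + 2, 3 = 1·2 + 1; back-substituting gives 1 = 19·43 − 17·48, so 43⁻¹ ≡ 19 (mod 48).
Since f is injective, we find f⁻¹(43): we need 43x ≡ 43 − 5 ≡ 38 (mod 48). Using 43⁻¹ = 19: x ≡ 19·38 = 722 = 15·48 + 2, so x = 2.
Check: f(2) = 43·2 + 5 = 91 = 1·48 + 43 ≡ 43 (mod 48).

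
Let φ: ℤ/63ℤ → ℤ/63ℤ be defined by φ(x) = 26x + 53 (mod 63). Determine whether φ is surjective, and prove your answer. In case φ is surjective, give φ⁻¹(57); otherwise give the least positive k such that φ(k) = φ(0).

5

By definition, φ is surjective if every y in the codomain equals φ(x) for some x in the domain.
Since gcd(26, 63) = 1, 26 is invertible modulo 63. Euclid's algorithm: 63 = 2·26 + 11, 26 = 2·11 + 4, 11 = 2·4 + 3, 4 = 1·3 + 1; back-substituting gives 1 = 17·26 − 7·63, so 26⁻¹ ≡ 17 (mod 63).
For any y ∈ ℤ/63ℤ, x = 17(y − 53) mod 63 satisfies φ(x) = 26·17(y − 53) + 53 ≡ y (since 26·17 ≡ 1 mod 63). So every y has a preimage.
Hence φ is surjective.
Since φ is surjective, we find φ⁻¹(57): we need 26x ≡ 57 − 53 ≡ 4 (mod 63). Using 26⁻¹ = 17: x ≡ 17·4 = 68 = 1·63 + 5, so x = 5.
Check: φ(5) = 26·5 + 53 = 183 = 2·63 + 57 ≡ 57 (mod 63).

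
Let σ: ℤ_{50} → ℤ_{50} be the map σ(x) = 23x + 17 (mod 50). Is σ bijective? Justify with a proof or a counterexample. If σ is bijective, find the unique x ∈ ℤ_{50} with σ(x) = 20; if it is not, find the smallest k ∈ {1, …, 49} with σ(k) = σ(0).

Recall that σ is injective if σ(x_1) = σ(x_2) implies x_1 = x_2.
Suppose σ(x_1) = σ(x_2) in ℤ_{50}. Then 23x_1 + 17 ≡ 23x_2 + 17 (mod 50), so 23(x_1 − x_2) ≡ 0 (mod 50).
Since gcd(23, 50) = 1, 23 is invertible modulo 50, thus x_1 − x_2 ≡ 0 (mod 50), i.e. x_1 = x_2.
We now compute 23⁻¹ mod 50 explicitly. Euclid's algorithm: 50 = 2·23 + 4, 23 = 5·4 + 3, 4 = 1·3 + 1; back-substituting gives 1 = 37·23 − 17·50, so 23⁻¹ ≡ 37 (mod 50).
Then y ↦ 37(y − 17) is a two-sided inverse to σ, so every y ∈ ℤ_{50} has a preimage.
Therefore σ is bijective.
Since σ is bijective, we find σ⁻¹(20): we need 23x ≡ 20 − 17 ≡ 3 (mod 50). Using 23⁻¹ = 37: x ≡ 37·3 = 111 = 2·50 + 11, so x = 11.
Check: σ(11) = 23·11 + 17 = 270 = 5·50 + 20 ≡ 20 (mod 50).

11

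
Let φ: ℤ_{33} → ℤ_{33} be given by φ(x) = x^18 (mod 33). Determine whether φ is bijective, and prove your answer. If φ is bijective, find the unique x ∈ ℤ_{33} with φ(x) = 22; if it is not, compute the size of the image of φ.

12

φ(4): Repeated squaring mod 33: 4^1 ≡ 4, 4^2 ≡ 4² = 16, 4^4 ≡ 16² = 256 ≡ 25, 4^8 ≡ 25² = 625 ≡ 31, 4^16 ≡ 31² = 961 ≡ 4. Since 18 = 16 + 2, 4^18 ≡ 4·16: 4·16 = 64 ≡ 31. So 4^18 ≡ 31 (mod 33).
φ(7): Repeated squaring mod 33: 7^1 ≡ 7, 7^2 ≡ 7² = 49 ≡ 16, 7^4 ≡ 16² = 256 ≡ 25, 7^8 ≡ 25² = 625 ≡ 31, 7^16 ≡ 31² = 961 ≡ 4. Since 18 = 16 + 2, 7^18 ≡ 4·16: 4·16 = 64 ≡ 31. So 7^18 ≡ 31 (mod 33).
So φ(4) = φ(7) = 31 while 4 ≠ 7, hence φ is not injective, hence not bijective.
Since φ is not bijective, we determine |image(φ)|. Computing x^18 mod 33 for each x (by repeated squaring, reducing mod 33 at every step), the values φ(0), φ(1), …, φ(32) are: 0, 1, 25, 27, 31, 4, 15, 31, 16, 3, 1, 22, 12, 25, 16, 9, 4, 4, 9, 16, 25, 12, 22, 1, 3, 16, 31, 15, 4, 31, 27, 25, 1.
The distinct values are {0, 1, 3, 4, 9, 12, 15, 16, 22, 25, 27, 31}; there are 12 of them.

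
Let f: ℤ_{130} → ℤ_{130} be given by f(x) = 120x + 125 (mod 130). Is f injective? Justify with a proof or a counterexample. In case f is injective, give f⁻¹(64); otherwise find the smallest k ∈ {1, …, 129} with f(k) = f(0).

13

We have gcd(120, 130) = 10 > 1. Taking s = 0 and t = 13: f(0) = 125 and f(13) = 120·13 + 125 = 1685 ≡ 125 (mod 130).
So f(0) = f(13) while 0 ≠ 13, hence f is not injective.
Since f is not injective, we find the least positive k with f(k) = f(0): this means 120k ≡ 0 (mod 130), i.e. 130 ∣ 120k. Since gcd(120, 130) = 10, dividing through by 10 this holds exactly when 13 ∣ 12k, and as gcd(12, 13) = 1, exactly when 13 ∣ k.
The smallest positive such k is 13.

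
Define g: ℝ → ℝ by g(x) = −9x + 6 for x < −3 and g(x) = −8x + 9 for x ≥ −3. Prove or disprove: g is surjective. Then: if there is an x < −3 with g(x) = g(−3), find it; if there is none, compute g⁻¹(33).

Both pieces are strictly decreasing (slopes −9 and −8), so each is injective on its own interval.
The left piece maps (−∞, −3) onto (33, ∞); the right piece maps [−3, ∞) onto (−∞, 33].
These images together cover ℝ, so g is surjective.
Because the two images are disjoint, no x < −3 has g(x) = g(−3), so we compute g⁻¹(33): 33 lies in (−∞, 33], so solve −8x + 9 = 33: x = (33 − 9)/(−8) = −3.

-3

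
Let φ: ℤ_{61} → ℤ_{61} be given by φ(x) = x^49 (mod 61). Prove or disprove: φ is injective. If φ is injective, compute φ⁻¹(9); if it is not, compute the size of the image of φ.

34

Since 61 is prime, the nonzero elements of ℤ_{61} form a cyclic group of order 60.
As gcd(49, 60) = 1, raising to the 49th power is a bijection on this group: if x_1^49 ≡ x_2^49 then (x_1x_2^{−1})^49 = 1, and the only element of order dividing gcd(49, 60) = 1 is 1, so x_1 = x_2.
With φ(0) = 0 this makes φ injective on all of ℤ_{61}, hence bijective (finite equal-size domain and codomain). In particular φ is injective.
Since φ is injective, we find the preimage of 9. The inverse of x ↦ x^49 on (ℤ_{61})^× is x ↦ x^49, because 49·49 = 2401 = 40·60 + 1 ≡ 1 (mod 60) and x^{60} = 1 for x ≠ 0 (Fermat). So φ⁻¹(9) = 9^49 mod 61.
Repeated squaring mod 61: 9^1 ≡ 9, 9^2 ≡ 9² = 81 ≡ 20, 9^4 ≡ 20² = 400 ≡ 34, 9^8 ≡ 34² = 1156 ≡ 58, 9^16 ≡ 58² = 3364 ≡ 9, 9^32 ≡ 9² = 81 ≡ 20. Since 49 = 32 + 16 + 1, 9^49 ≡ 20·9·9: 20·9 = 180 ≡ 58, then 58·9 = 522 ≡ 34. So 9^49 ≡ 34 (mod 61).
Hence φ⁻¹(9) = 34.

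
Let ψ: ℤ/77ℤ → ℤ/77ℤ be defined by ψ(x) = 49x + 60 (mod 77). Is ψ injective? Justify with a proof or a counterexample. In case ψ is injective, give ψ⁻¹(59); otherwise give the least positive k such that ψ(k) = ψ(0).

11

Recall that ψ is injective if ψ(a) = ψ(b) implies a = b.
We have gcd(49, 77) = 7 > 1. Taking a = 0 and b = 11: ψ(0) = 60 and ψ(11) = 49·11 + 60 = 599 ≡ 60 (mod 77).
So ψ(0) = ψ(11) while 0 ≠ 11, thus ψ is not injective.
Since ψ is not injective, we find the least positive k with ψ(k) = ψ(0): this means 49k ≡ 0 (mod 77), i.e. 77 ∣ 49k. Since gcd(49, 77) = 7, dividing through by 7 this holds exactly when 11 ∣ 7k, and as gcd(7, 11) = 1, exactly when 11 ∣ k.
The smallest positive such k is 11.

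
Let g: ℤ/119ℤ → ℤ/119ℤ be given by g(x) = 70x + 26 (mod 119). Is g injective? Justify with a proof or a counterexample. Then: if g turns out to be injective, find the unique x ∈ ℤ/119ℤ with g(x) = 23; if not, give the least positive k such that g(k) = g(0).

17

We have gcd(70, 119) = 7 > 1. Taking s = 0 and t = 17: g(0) = 26 and g(17) = 70·17 + 26 = 1216 ≡ 26 (mod 119).
So g(0) = g(17) while 0 ≠ 17, therefore g is not injective.
Since g is not injective, we find the least positive k with g(k) = g(0): this means 70k ≡ 0 (mod 119), i.e. 119 ∣ 70k. Since gcd(70, 119) = 7, dividing through by 7 this holds exactly when 17 ∣ 10k, and as gcd(10, 17) = 1, exactly when 17 ∣ k.
The smallest positive such k is 17.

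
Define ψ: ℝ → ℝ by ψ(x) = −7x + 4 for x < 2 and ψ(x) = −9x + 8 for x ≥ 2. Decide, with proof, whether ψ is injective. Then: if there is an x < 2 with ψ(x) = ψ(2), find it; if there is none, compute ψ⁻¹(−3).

Both pieces are strictly decreasing (slopes −7 and −9), so each is injective on its own interval.
The left piece maps (−∞, 2) onto (−10, ∞); the right piece maps [2, ∞) onto (−∞, −10].
These images are disjoint, so no value is attained by both pieces. So ψ is injective.
Because the two images are disjoint, no x < 2 has ψ(x) = ψ(2), so we compute ψ⁻¹(−3): −3 lies in (−10, ∞), so solve −7x + 4 = −3: x = (−3 − 4)/(−7) = 1.

1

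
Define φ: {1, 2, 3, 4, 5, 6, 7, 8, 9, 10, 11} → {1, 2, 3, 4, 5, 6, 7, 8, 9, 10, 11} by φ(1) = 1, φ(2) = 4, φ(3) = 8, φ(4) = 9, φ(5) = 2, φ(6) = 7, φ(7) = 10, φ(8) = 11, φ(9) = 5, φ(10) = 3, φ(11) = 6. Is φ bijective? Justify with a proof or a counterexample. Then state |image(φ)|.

11

The values 1, 4, 8, 9, 2, 7, 10, 11, 5, 3, 6 are a permutation of {1, 2, 3, 4, 5, 6, 7, 8, 9, 10, 11}: each element appears exactly once.
So φ is injective and surjective, hence bijective.
The image of φ is {1, 2, 3, 4, 5, 6, 7, 8, 9, 10, 11}, which has 11 elements.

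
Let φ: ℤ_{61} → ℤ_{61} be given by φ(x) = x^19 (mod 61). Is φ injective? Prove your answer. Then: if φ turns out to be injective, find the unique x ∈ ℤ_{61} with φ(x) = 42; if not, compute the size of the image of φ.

25

Since 61 is prime, the nonzero elements of ℤ_{61} form a cyclic group of order 60.
As gcd(19, 60) = 1, raising to the 19th power is a bijection on this group: if x_1^19 ≡ x_2^19 then (x_1x_2^{−1})^19 = 1, and the only element of order dividing gcd(19, 60) = 1 is 1, so x_1 = x_2.
With φ(0) = 0 this makes φ injective on all of ℤ_{61}, hence bijective (finite equal-size domain and codomain). In particular φ is injective.
Since φ is injective, we find the preimage of 42. The inverse of x ↦ x^19 on (ℤ_{61})^× is x ↦ x^19, because 19·19 = 361 = 6·60 + 1 ≡ 1 (mod 60) and x^{60} = 1 for x ≠ 0 (Fermat). So φ⁻¹(42) = 42^19 mod 61.
Repeated squaring mod 61: 42^1 ≡ 42, 42^2 ≡ 42² = 1764 ≡ 56, 42^4 ≡ 56² = 3136 ≡ 25, 42^8 ≡ 25² = 625 ≡ 15, 42^16 ≡ 15² = 225 ≡ 42. Since 19 = 16 + 2 + 1, 42^19 ≡ 42·56·42: 42·56 = 2352 ≡ 34, then 34·42 = 1428 ≡ 25. So 42^19 ≡ 25 (mod 61).
Hence φ⁻¹(42) = 25.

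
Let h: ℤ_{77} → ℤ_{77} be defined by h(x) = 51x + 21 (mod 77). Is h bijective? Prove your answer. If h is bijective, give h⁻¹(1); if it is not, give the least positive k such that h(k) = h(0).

If h(a) = h(b), then 51a ≡ 51b (mod 77). Because gcd(51, 77) = 1, we may cancel 51 to get a ≡ b (mod 77).
We now compute 51⁻¹ mod 77 explicitly. Euclid's algorithm: 77 = 1·51 + 26, 51 = 1·26 + 25, 26 = 1·25 + 1; back-substituting gives 1 = 74·51 − 49·77, so 51⁻¹ ≡ 74 (mod 77).
Then y ↦ 74(y − 21) is a two-sided inverse to h, so every y ∈ ℤ_{77} has a preimage.
Hence h is bijective.
Since h is bijective, we find h⁻¹(1): we need 51x ≡ 1 − 21 ≡ 57 (mod 77). Using 51⁻¹ = 74: x ≡ 74·57 = 4218 = 54·77 + 60, so x = 60.
Check: h(60) = 51·60 + 21 = 3081 = 40·77 + 1 ≡ 1 (mod 77).

60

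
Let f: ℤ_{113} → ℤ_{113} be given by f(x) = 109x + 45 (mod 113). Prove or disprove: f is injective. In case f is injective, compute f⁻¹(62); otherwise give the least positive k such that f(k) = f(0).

24

Recall that injectivity means: for all x_1, x_2 in the domain, f(x_1) = f(x_2) implies x_1 = x_2.
If f(x_1) = f(x_2), then 109x_1 ≡ 109x_2 (mod 113). Because gcd(109, 113) = 1, we may cancel 109 to get x_1 ≡ x_2 (mod 113).
Therefore f is injective.
We now compute 109⁻¹ mod 113 explicitly. Euclid's algorithm: 113 = 1·109 + 4, 109 = 27·4 + 1; back-substituting gives 1 = 28·109 − 27·113, so 109⁻¹ ≡ 28 (mod 113).
Since f is injective, we compute f⁻¹(62): solve 109x + 45 ≡ 62 (mod 113), i.e. 109x ≡ 17 (mod 113).
Multiplying by 109⁻¹ = 28 gives x ≡ 28·17 = 476 = 4·113 + 24 ≡ 24 (mod 113).
Check: f(24) = 109·24 + 45 = 2661 = 23·113 + 62 ≡ 62 (mod 113).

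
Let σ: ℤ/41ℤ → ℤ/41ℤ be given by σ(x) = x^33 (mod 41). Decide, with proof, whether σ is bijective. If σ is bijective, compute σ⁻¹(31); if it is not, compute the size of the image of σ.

23

Since 41 is prime, the nonzero elements of ℤ/41ℤ form a cyclic group of order 40.
As gcd(33, 40) = 1, raising to the 33rd power is a bijection on this group: if s^33 ≡ t^33 then (st^{−1})^33 = 1, and the only element of order dividing gcd(33, 40) = 1 is 1, so s = t.
With σ(0) = 0 this makes σ injective on all of ℤ/41ℤ, hence bijective (finite equal-size domain and codomain). In particular σ is bijective.
Since σ is bijective, we find the preimage of 31. The inverse of x ↦ x^33 on (ℤ/41ℤ)^× is x ↦ x^17, because 33·17 = 561 = 14·40 + 1 ≡ 1 (mod 40) and x^{40} = 1 for x ≠ 0 (Fermat). So σ⁻¹(31) = 31^17 mod 41.
Repeated squaring mod 41: 31^1 ≡ 31, 31^2 ≡ 31² = 961 ≡ 18, 31^4 ≡ 18² = 324 ≡ 37, 31^8 ≡ 37² = 1369 ≡ 16, 31^16 ≡ 16² = 256 ≡ 10. Since 17 = 16 + 1, 31^17 ≡ 10·31: 10·31 = 310 ≡ 23. So 31^17 ≡ 23 (mod 41).
Hence σ⁻¹(31) = 23.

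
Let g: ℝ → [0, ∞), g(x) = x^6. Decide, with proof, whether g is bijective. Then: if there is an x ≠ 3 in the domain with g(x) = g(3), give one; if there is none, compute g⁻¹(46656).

g(3) = 729 = (−3)^6 = g(−3) (since 6 is even), with 3 ≠ −3. So g is not injective, hence not bijective.
For the follow-up, such an x exists: taking x = −3 ∈ ℝ gives g(−3) = 729 = g(3) with −3 ≠ 3.

-3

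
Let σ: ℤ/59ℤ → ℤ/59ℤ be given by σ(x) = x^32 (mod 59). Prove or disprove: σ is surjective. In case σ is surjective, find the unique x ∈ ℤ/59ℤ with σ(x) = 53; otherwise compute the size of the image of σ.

σ(29): Repeated squaring mod 59: 29^1 ≡ 29, 29^2 ≡ 29² = 841 ≡ 15, 29^4 ≡ 15² = 225 ≡ 48, 29^8 ≡ 48² = 2304 ≡ 3, 29^16 ≡ 3² = 9, 29^32 ≡ 9² = 81 ≡ 22. So 29^32 ≡ 22 (mod 59).
σ(30): Repeated squaring mod 59: 30^1 ≡ 30, 30^2 ≡ 30² = 900 ≡ 15, 30^4 ≡ 15² = 225 ≡ 48, 30^8 ≡ 48² = 2304 ≡ 3, 30^16 ≡ 3² = 9, 30^32 ≡ 9² = 81 ≡ 22. So 30^32 ≡ 22 (mod 59).
So σ(29) = σ(30) = 22 while 29 ≠ 30, therefore σ is not injective.
A non-injective map from the 59-element set ℤ/59ℤ to itself takes at most 58 distinct values, so it cannot be surjective. Hence σ is not surjective.
Since σ is not surjective, we determine |image(σ)|. Computing x^32 mod 59 for each x (by repeated squaring, reducing mod 59 at every step), the values σ(0), σ(1), …, σ(58) are: 0, 1, 51, 27, 5, 7, 20, 48, 19, 21, 3, 26, 17, 45, 29, 12, 25, 16, 9, 15, 35, 57, 28, 46, 41, 49, 53, 36, 4, 22, 22, 4, 36, 53, 49, 41, 46, 28, 57, 35, 15, 9, 16, 25, 12, 29, 45, 17, 26, 3, 21, 19, 48, 20, 7, 5, 27, 51, 1.
The distinct values are {0, 1, 3, 4, 5, 7, 9, 12, 15, 16, 17, 19, 20, 21, 22, 25, 26, 27, 28, 29, 35, 36, 41, 45, 46, 48, 49, 51, 53, 57}; there are 30 of them.

30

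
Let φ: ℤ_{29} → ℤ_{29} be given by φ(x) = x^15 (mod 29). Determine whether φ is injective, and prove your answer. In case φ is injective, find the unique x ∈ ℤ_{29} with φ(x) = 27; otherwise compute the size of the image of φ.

2

Since 29 is prime, the nonzero elements of ℤ_{29} form a cyclic group of order 28.
As gcd(15, 28) = 1, raising to the 15th power is a bijection on this group: if u^15 ≡ v^15 then (uv^{−1})^15 = 1, and the only element of order dividing gcd(15, 28) = 1 is 1, so u = v.
With φ(0) = 0 this makes φ injective on all of ℤ_{29}, hence bijective (finite equal-size domain and codomain). In particular φ is injective.
Since φ is injective, we find the preimage of 27. The inverse of x ↦ x^15 on (ℤ_{29})^× is x ↦ x^15, because 15·15 = 225 = 8·28 + 1 ≡ 1 (mod 28) and x^{28} = 1 for x ≠ 0 (Fermat). So φ⁻¹(27) = 27^15 mod 29.
Repeated squaring mod 29: 27^1 ≡ 27, 27^2 ≡ 27² = 729 ≡ 4, 27^4 ≡ 4² = 16, 27^8 ≡ 16² = 256 ≡ 24. Since 15 = 8 + 4 + 2 + 1, 27^15 ≡ 24·16·4·27: 24·16 = 384 ≡ 7, then 7·4 = 28, then 28·27 = 756 ≡ 2. So 27^15 ≡ 2 (mod 29).
Hence φ⁻¹(27) = 2.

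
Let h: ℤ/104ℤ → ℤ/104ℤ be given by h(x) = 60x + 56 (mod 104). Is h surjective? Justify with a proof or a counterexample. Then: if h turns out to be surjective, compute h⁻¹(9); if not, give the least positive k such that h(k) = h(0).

26

By definition, surjectivity means every element of the codomain has a preimage under h.
Since gcd(60, 104) = 4, we have 60x ≡ 0 (mod 4) for all x, so h(x) ≡ 0 (mod 4).
But 1 ≢ 0 (mod 4), so 1 ∈ ℤ/104ℤ has no preimage. Therefore h is not surjective.
Since h is not surjective, we find the least positive k with h(k) = h(0): this means 60k ≡ 0 (mod 104), i.e. 104 ∣ 60k. Since gcd(60, 104) = 4, dividing through by 4 this holds exactly when 26 ∣ 15k, and as gcd(15, 26) = 1, exactly when 26 ∣ k.
The smallest positive such k is 26.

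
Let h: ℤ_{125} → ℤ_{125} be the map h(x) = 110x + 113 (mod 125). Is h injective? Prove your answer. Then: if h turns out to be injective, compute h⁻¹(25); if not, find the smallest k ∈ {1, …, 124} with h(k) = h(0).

25

We have gcd(110, 125) = 5 > 1. Taking x_1 = 0 and x_2 = 25: h(0) = 113 and h(25) = 110·25 + 113 = 2863 ≡ 113 (mod 125).
So h(0) = h(25) while 0 ≠ 25, thus h is not injective.
Since h is not injective, we find the least positive k with h(k) = h(0): this means 110k ≡ 0 (mod 125), i.e. 125 ∣ 110k. Since gcd(110, 125) = 5, dividing through by 5 this holds exactly when 25 ∣ 22k, and as gcd(22, 25) = 1, exactly when 25 ∣ k.
The smallest positive such k is 25.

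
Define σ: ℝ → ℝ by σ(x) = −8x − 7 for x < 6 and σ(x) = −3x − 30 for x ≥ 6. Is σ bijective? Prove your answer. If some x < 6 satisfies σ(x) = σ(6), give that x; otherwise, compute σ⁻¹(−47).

Both pieces are strictly decreasing (slopes −8 and −3), so each is injective on its own interval.
The left piece maps (−∞, 6) onto (−55, ∞); the right piece maps [6, ∞) onto (−∞, −48].
These images overlap. In particular σ(6) = −48 (right piece), and solving −8x − 7 = −48 on the left piece gives x = 41/8 < 6.
So σ(41/8) = σ(6) with 41/8 ≠ 6, and σ is not injective, hence not bijective. This x = 41/8 is the requested value below 6.

41/8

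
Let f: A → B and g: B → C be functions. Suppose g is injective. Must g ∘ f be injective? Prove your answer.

No. Take A = {0, 1}, B = C = {0, 1, 2, 3}, f(0) = f(1) = 0, and g = identity (injective).
Then (g ∘ f)(0) = (g ∘ f)(1) = 0 with 0 ≠ 1, so g ∘ f is not injective.

not injective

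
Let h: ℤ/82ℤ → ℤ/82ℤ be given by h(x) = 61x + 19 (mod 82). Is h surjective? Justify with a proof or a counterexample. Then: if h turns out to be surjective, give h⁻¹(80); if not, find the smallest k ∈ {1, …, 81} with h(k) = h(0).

1

Since gcd(61, 82) = 1, 61 is invertible modulo 82. Euclid's algorithm: 82 = 1·61 + 21, 61 = 2·21 + 19, 21 = 1·19 + 2, 19 = 9·2 + 1; back-substituting gives 1 = 39·61 − 29·82, so 61⁻¹ ≡ 39 (mod 82).
Then y ↦ 39(y − 19) is a two-sided inverse to h, so every y ∈ ℤ/82ℤ has a preimage.
Hence h is surjective.
Since h is surjective, we find h⁻¹(80): we need 61x ≡ 80 − 19 ≡ 61 (mod 82). Using 61⁻¹ = 39: x ≡ 39·61 = 2379 = 29·82 + 1, so x = 1.
Check: h(1) = 61·1 + 19 = 80 ≡ 80 (mod 82).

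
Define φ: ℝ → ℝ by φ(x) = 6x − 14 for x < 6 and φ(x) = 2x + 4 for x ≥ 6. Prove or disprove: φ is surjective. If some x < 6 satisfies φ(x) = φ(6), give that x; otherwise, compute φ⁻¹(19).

Both pieces are strictly increasing (slopes 6 and 2), so each is injective on its own interval.
The left piece maps (−∞, 6) onto (−∞, 22); the right piece maps [6, ∞) onto [16, ∞).
The union (−∞, 22) ∪ [16, ∞) covers ℝ, so φ is surjective.
For the follow-up: the images overlap, so an x < 6 with φ(x) = φ(6) exists. φ(6) = 16; solving 6x − 14 = 16 for x < 6 gives x = (16 + 14)/6 = 5.

5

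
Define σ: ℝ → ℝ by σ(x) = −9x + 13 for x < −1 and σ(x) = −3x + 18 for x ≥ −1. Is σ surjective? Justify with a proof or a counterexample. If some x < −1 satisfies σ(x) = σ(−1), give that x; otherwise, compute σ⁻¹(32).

Both pieces are strictly decreasing (slopes −9 and −3), so each is injective on its own interval.
The left piece maps (−∞, −1) onto (22, ∞); the right piece maps [−1, ∞) onto (−∞, 21].
The union (22, ∞) ∪ (−∞, 21] omits the interval between 22 and 21; in particular 22 has no preimage. So σ is not surjective.
Because the two images are disjoint, no x < −1 has σ(x) = σ(−1), so we compute σ⁻¹(32): 32 lies in (22, ∞), so solve −9x + 13 = 32: x = (32 − 13)/(−9) = −19/9.

-19/9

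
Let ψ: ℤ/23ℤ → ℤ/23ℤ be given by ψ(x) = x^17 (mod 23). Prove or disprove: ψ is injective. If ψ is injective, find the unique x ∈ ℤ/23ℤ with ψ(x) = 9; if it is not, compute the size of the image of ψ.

12

Since 23 is prime, the nonzero elements of ℤ/23ℤ form a cyclic group of order 22.
As gcd(17, 22) = 1, raising to the 17th power is a bijection on this group: if u^17 ≡ v^17 then (uv^{−1})^17 = 1, and the only element of order dividing gcd(17, 22) = 1 is 1, so u = v.
With ψ(0) = 0 this makes ψ injective on all of ℤ/23ℤ, hence bijective (finite equal-size domain and codomain). In particular ψ is injective.
Since ψ is injective, we find the preimage of 9. The inverse of x ↦ x^17 on (ℤ/23ℤ)^× is x ↦ x^13, because 17·13 = 221 = 10·22 + 1 ≡ 1 (mod 22) and x^{22} = 1 for x ≠ 0 (Fermat). So ψ⁻¹(9) = 9^13 mod 23.
Repeated squaring mod 23: 9^1 ≡ 9, 9^2 ≡ 9² = 81 ≡ 12, 9^4 ≡ 12² = 144 ≡ 6, 9^8 ≡ 6² = 36 ≡ 13. Since 13 = 8 + 4 + 1, 9^13 ≡ 13·6·9: 13·6 = 78 ≡ 9, then 9·9 = 81 ≡ 12. So 9^13 ≡ 12 (mod 23).
Hence ψ⁻¹(9) = 12.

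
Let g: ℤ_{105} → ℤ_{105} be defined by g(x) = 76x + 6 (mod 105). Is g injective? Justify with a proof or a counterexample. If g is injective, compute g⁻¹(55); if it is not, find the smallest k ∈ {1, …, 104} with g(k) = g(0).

Recall that g is injective if g(s) = g(t) implies s = t.
If g(s) = g(t), then 76s ≡ 76t (mod 105). Because gcd(76, 105) = 1, we may cancel 76 to get s ≡ t (mod 105).
Hence g is injective.
We now compute 76⁻¹ mod 105 explicitly. Euclid's algorithm: 105 = 1·76 + 29, 76 = 2·29 + 18, 29 = 1·18 + 11, 18 = 1·11 + 7, 11 = 1·7 + 4, 7 = 1·4 + 3, 4 = 1·3 + 1; back-substituting gives 1 = 76·76 − 55·105, so 76⁻¹ ≡ 76 (mod 105).
Since g is injective, we find g⁻¹(55): we need 76x ≡ 55 − 6 ≡ 49 (mod 105). Using 76⁻¹ = 76: x ≡ 76·49 = 3724 = 35·105 + 49, so x = 49.
Check: g(49) = 76·49 + 6 = 3730 = 35·105 + 55 ≡ 55 (mod 105).

49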